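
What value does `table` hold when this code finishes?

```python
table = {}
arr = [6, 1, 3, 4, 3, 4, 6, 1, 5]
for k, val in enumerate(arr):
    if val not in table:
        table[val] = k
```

Let's trace through this code step by step.

Initialize: table = {}
Initialize: arr = [6, 1, 3, 4, 3, 4, 6, 1, 5]
Entering loop: for k, val in enumerate(arr):

After execution: table = {6: 0, 1: 1, 3: 2, 4: 3, 5: 8}
{6: 0, 1: 1, 3: 2, 4: 3, 5: 8}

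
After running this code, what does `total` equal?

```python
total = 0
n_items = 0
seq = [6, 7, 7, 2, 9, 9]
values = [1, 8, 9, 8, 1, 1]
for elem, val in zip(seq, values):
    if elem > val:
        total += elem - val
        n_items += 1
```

Let's trace through this code step by step.

Initialize: total = 0
Initialize: n_items = 0
Initialize: seq = [6, 7, 7, 2, 9, 9]
Initialize: values = [1, 8, 9, 8, 1, 1]
Entering loop: for elem, val in zip(seq, values):

After execution: total = 21
21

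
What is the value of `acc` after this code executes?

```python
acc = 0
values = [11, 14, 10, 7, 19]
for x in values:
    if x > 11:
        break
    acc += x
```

Let's trace through this code step by step.

Initialize: acc = 0
Initialize: values = [11, 14, 10, 7, 19]
Entering loop: for x in values:

After execution: acc = 11
11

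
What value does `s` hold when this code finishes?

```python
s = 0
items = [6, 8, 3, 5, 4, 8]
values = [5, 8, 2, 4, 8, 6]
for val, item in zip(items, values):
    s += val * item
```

Let's trace through this code step by step.

Initialize: s = 0
Initialize: items = [6, 8, 3, 5, 4, 8]
Initialize: values = [5, 8, 2, 4, 8, 6]
Entering loop: for val, item in zip(items, values):

After execution: s = 200
200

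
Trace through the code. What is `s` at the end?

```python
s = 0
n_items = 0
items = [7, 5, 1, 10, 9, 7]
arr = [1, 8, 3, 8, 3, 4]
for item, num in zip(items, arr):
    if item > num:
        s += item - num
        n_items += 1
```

Let's trace through this code step by step.

Initialize: s = 0
Initialize: n_items = 0
Initialize: items = [7, 5, 1, 10, 9, 7]
Initialize: arr = [1, 8, 3, 8, 3, 4]
Entering loop: for item, num in zip(items, arr):

After execution: s = 17
17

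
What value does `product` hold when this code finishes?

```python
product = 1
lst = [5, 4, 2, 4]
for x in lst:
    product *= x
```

Let's trace through this code step by step.

Initialize: product = 1
Initialize: lst = [5, 4, 2, 4]
Entering loop: for x in lst:

After execution: product = 160
160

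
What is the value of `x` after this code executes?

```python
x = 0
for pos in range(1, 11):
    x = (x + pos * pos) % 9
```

Let's trace through this code step by step.

Initialize: x = 0
Entering loop: for pos in range(1, 11):

After execution: x = 7
7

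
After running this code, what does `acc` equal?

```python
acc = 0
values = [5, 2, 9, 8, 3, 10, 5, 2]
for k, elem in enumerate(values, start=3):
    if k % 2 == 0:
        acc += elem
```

Let's trace through this code step by step.

Initialize: acc = 0
Initialize: values = [5, 2, 9, 8, 3, 10, 5, 2]
Entering loop: for k, elem in enumerate(values, start=3):

After execution: acc = 22
22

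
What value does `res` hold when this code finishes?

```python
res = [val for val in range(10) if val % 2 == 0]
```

Let's trace through this code step by step.

Initialize: res = [val for val in range(10) if val % 2 == 0]

After execution: res = [0, 2, 4, 6, 8]
[0, 2, 4, 6, 8]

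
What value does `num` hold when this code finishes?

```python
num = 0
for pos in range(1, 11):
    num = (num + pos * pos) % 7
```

Let's trace through this code step by step.

Initialize: num = 0
Entering loop: for pos in range(1, 11):

After execution: num = 0
0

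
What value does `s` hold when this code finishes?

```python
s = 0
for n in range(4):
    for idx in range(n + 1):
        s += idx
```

Let's trace through this code step by step.

Initialize: s = 0
Entering loop: for n in range(4):

After execution: s = 10
10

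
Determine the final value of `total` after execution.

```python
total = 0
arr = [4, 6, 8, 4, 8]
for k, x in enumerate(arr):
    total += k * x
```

Let's trace through this code step by step.

Initialize: total = 0
Initialize: arr = [4, 6, 8, 4, 8]
Entering loop: for k, x in enumerate(arr):

After execution: total = 66
66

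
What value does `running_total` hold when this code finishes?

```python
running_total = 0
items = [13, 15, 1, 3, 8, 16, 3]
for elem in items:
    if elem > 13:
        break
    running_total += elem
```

Let's trace through this code step by step.

Initialize: running_total = 0
Initialize: items = [13, 15, 1, 3, 8, 16, 3]
Entering loop: for elem in items:

After execution: running_total = 13
13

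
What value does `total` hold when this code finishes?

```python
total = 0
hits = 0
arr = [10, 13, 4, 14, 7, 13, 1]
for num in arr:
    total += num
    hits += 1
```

Let's trace through this code step by step.

Initialize: total = 0
Initialize: hits = 0
Initialize: arr = [10, 13, 4, 14, 7, 13, 1]
Entering loop: for num in arr:

After execution: total = 62
62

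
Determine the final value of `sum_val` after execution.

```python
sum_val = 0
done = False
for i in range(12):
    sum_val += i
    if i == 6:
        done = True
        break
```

Let's trace through this code step by step.

Initialize: sum_val = 0
Initialize: done = False
Entering loop: for i in range(12):

After execution: sum_val = 21
21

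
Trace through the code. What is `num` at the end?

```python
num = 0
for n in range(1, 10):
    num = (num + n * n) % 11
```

Let's trace through this code step by step.

Initialize: num = 0
Entering loop: for n in range(1, 10):

After execution: num = 10
10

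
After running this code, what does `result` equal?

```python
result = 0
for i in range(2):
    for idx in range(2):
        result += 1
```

Let's trace through this code step by step.

Initialize: result = 0
Entering loop: for i in range(2):

After execution: result = 4
4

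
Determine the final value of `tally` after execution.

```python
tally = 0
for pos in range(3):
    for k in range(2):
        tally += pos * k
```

Let's trace through this code step by step.

Initialize: tally = 0
Entering loop: for pos in range(3):

After execution: tally = 3
3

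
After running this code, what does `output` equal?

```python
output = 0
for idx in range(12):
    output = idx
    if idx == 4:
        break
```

Let's trace through this code step by step.

Initialize: output = 0
Entering loop: for idx in range(12):

After execution: output = 4
4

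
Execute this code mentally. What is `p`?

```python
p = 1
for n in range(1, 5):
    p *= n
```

Let's trace through this code step by step.

Initialize: p = 1
Entering loop: for n in range(1, 5):

After execution: p = 24
24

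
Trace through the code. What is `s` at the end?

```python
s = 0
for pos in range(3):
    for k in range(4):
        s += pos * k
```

Let's trace through this code step by step.

Initialize: s = 0
Entering loop: for pos in range(3):

After execution: s = 18
18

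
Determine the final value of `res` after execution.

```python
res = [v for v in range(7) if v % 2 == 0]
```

Let's trace through this code step by step.

Initialize: res = [v for v in range(7) if v % 2 == 0]

After execution: res = [0, 2, 4, 6]
[0, 2, 4, 6]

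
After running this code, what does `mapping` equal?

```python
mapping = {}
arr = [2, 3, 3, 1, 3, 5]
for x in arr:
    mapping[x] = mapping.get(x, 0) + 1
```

Let's trace through this code step by step.

Initialize: mapping = {}
Initialize: arr = [2, 3, 3, 1, 3, 5]
Entering loop: for x in arr:

After execution: mapping = {2: 1, 3: 3, 1: 1, 5: 1}
{2: 1, 3: 3, 1: 1, 5: 1}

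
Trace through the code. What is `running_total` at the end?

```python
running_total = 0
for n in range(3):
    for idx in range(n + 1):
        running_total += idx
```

Let's trace through this code step by step.

Initialize: running_total = 0
Entering loop: for n in range(3):

After execution: running_total = 4
4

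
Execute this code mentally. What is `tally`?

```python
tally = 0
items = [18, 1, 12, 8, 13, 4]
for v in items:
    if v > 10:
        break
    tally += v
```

Let's trace through this code step by step.

Initialize: tally = 0
Initialize: items = [18, 1, 12, 8, 13, 4]
Entering loop: for v in items:

After execution: tally = 0
0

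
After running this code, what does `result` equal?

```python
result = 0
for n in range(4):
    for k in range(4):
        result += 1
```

Let's trace through this code step by step.

Initialize: result = 0
Entering loop: for n in range(4):

After execution: result = 16
16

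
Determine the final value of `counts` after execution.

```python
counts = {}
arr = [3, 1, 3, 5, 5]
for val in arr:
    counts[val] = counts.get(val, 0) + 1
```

Let's trace through this code step by step.

Initialize: counts = {}
Initialize: arr = [3, 1, 3, 5, 5]
Entering loop: for val in arr:

After execution: counts = {3: 2, 1: 1, 5: 2}
{3: 2, 1: 1, 5: 2}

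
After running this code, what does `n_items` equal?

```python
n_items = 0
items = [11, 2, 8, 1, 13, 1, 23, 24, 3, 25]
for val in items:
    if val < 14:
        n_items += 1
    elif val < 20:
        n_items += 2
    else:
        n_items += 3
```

Let's trace through this code step by step.

Initialize: n_items = 0
Initialize: items = [11, 2, 8, 1, 13, 1, 23, 24, 3, 25]
Entering loop: for val in items:

After execution: n_items = 16
16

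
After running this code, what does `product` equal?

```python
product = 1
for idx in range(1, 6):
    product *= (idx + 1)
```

Let's trace through this code step by step.

Initialize: product = 1
Entering loop: for idx in range(1, 6):

After execution: product = 720
720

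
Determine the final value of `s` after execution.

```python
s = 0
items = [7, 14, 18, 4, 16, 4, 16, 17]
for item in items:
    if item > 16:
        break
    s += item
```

Let's trace through this code step by step.

Initialize: s = 0
Initialize: items = [7, 14, 18, 4, 16, 4, 16, 17]
Entering loop: for item in items:

After execution: s = 21
21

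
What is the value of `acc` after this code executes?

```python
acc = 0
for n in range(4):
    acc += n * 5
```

Let's trace through this code step by step.

Initialize: acc = 0
Entering loop: for n in range(4):

After execution: acc = 30
30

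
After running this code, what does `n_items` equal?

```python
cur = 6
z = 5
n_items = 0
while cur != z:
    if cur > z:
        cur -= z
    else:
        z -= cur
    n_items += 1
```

Let's trace through this code step by step.

Initialize: cur = 6
Initialize: z = 5
Initialize: n_items = 0
Entering loop: while cur != z:

After execution: n_items = 5
5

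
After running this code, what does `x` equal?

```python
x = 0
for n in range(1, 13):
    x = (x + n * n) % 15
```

Let's trace through this code step by step.

Initialize: x = 0
Entering loop: for n in range(1, 13):

After execution: x = 5
5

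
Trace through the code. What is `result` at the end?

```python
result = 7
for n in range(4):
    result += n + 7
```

Let's trace through this code step by step.

Initialize: result = 7
Entering loop: for n in range(4):

After execution: result = 41
41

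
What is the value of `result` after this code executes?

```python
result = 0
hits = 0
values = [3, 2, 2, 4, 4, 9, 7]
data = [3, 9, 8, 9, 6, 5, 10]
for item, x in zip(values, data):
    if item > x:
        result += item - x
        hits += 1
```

Let's trace through this code step by step.

Initialize: result = 0
Initialize: hits = 0
Initialize: values = [3, 2, 2, 4, 4, 9, 7]
Initialize: data = [3, 9, 8, 9, 6, 5, 10]
Entering loop: for item, x in zip(values, data):

After execution: result = 4
4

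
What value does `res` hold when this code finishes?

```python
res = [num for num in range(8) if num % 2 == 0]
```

Let's trace through this code step by step.

Initialize: res = [num for num in range(8) if num % 2 == 0]

After execution: res = [0, 2, 4, 6]
[0, 2, 4, 6]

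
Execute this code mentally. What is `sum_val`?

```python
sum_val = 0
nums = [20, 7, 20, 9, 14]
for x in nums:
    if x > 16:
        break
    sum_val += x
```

Let's trace through this code step by step.

Initialize: sum_val = 0
Initialize: nums = [20, 7, 20, 9, 14]
Entering loop: for x in nums:

After execution: sum_val = 0
0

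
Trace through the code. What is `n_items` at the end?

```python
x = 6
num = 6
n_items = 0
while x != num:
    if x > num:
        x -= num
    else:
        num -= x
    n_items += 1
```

Let's trace through this code step by step.

Initialize: x = 6
Initialize: num = 6
Initialize: n_items = 0
Entering loop: while x != num:

After execution: n_items = 0
0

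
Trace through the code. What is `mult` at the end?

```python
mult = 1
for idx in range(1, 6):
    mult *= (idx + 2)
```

Let's trace through this code step by step.

Initialize: mult = 1
Entering loop: for idx in range(1, 6):

After execution: mult = 2520
2520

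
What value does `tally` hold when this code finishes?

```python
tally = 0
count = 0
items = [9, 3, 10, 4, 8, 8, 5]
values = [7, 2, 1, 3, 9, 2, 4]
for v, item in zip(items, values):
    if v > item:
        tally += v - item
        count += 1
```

Let's trace through this code step by step.

Initialize: tally = 0
Initialize: count = 0
Initialize: items = [9, 3, 10, 4, 8, 8, 5]
Initialize: values = [7, 2, 1, 3, 9, 2, 4]
Entering loop: for v, item in zip(items, values):

After execution: tally = 20
20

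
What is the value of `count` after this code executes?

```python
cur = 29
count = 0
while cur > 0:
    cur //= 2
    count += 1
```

Let's trace through this code step by step.

Initialize: cur = 29
Initialize: count = 0
Entering loop: while cur > 0:

After execution: count = 5
5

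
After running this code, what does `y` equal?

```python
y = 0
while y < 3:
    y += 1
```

Let's trace through this code step by step.

Initialize: y = 0
Entering loop: while y < 3:

After execution: y = 3
3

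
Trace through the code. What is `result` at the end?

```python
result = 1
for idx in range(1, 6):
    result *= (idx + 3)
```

Let's trace through this code step by step.

Initialize: result = 1
Entering loop: for idx in range(1, 6):

After execution: result = 6720
6720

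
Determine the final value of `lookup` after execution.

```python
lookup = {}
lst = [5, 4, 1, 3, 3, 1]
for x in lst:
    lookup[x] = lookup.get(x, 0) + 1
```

Let's trace through this code step by step.

Initialize: lookup = {}
Initialize: lst = [5, 4, 1, 3, 3, 1]
Entering loop: for x in lst:

After execution: lookup = {5: 1, 4: 1, 1: 2, 3: 2}
{5: 1, 4: 1, 1: 2, 3: 2}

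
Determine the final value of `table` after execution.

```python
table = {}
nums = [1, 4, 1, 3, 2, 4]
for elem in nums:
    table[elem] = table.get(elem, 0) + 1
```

Let's trace through this code step by step.

Initialize: table = {}
Initialize: nums = [1, 4, 1, 3, 2, 4]
Entering loop: for elem in nums:

After execution: table = {1: 2, 4: 2, 3: 1, 2: 1}
{1: 2, 4: 2, 3: 1, 2: 1}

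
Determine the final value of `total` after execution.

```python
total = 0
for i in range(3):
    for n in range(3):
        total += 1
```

Let's trace through this code step by step.

Initialize: total = 0
Entering loop: for i in range(3):

After execution: total = 9
9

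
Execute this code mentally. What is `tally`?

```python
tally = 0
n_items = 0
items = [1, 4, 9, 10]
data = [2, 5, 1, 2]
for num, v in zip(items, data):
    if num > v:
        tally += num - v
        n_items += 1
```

Let's trace through this code step by step.

Initialize: tally = 0
Initialize: n_items = 0
Initialize: items = [1, 4, 9, 10]
Initialize: data = [2, 5, 1, 2]
Entering loop: for num, v in zip(items, data):

After execution: tally = 16
16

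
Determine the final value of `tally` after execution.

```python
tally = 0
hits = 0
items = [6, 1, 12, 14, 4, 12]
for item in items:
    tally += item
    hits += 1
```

Let's trace through this code step by step.

Initialize: tally = 0
Initialize: hits = 0
Initialize: items = [6, 1, 12, 14, 4, 12]
Entering loop: for item in items:

After execution: tally = 49
49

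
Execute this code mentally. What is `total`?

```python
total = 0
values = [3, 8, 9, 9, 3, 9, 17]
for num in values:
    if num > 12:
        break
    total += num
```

Let's trace through this code step by step.

Initialize: total = 0
Initialize: values = [3, 8, 9, 9, 3, 9, 17]
Entering loop: for num in values:

After execution: total = 41
41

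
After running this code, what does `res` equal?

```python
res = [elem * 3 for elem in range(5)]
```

Let's trace through this code step by step.

Initialize: res = [elem * 3 for elem in range(5)]

After execution: res = [0, 3, 6, 9, 12]
[0, 3, 6, 9, 12]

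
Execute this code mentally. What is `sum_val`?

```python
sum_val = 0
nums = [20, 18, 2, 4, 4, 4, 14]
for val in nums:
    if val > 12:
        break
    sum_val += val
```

Let's trace through this code step by step.

Initialize: sum_val = 0
Initialize: nums = [20, 18, 2, 4, 4, 4, 14]
Entering loop: for val in nums:

After execution: sum_val = 0
0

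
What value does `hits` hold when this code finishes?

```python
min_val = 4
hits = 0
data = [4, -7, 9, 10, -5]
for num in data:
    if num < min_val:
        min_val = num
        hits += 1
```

Let's trace through this code step by step.

Initialize: min_val = 4
Initialize: hits = 0
Initialize: data = [4, -7, 9, 10, -5]
Entering loop: for num in data:

After execution: hits = 1
1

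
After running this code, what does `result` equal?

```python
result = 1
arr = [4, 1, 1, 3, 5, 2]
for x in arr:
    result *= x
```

Let's trace through this code step by step.

Initialize: result = 1
Initialize: arr = [4, 1, 1, 3, 5, 2]
Entering loop: for x in arr:

After execution: result = 120
120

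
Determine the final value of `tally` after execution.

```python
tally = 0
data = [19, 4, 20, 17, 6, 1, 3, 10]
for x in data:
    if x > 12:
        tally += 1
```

Let's trace through this code step by step.

Initialize: tally = 0
Initialize: data = [19, 4, 20, 17, 6, 1, 3, 10]
Entering loop: for x in data:

After execution: tally = 3
3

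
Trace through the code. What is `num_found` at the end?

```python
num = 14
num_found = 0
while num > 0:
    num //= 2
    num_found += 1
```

Let's trace through this code step by step.

Initialize: num = 14
Initialize: num_found = 0
Entering loop: while num > 0:

After execution: num_found = 4
4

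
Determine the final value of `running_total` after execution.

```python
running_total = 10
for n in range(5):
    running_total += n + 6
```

Let's trace through this code step by step.

Initialize: running_total = 10
Entering loop: for n in range(5):

After execution: running_total = 50
50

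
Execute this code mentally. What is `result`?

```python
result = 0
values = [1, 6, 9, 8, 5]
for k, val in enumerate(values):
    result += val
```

Let's trace through this code step by step.

Initialize: result = 0
Initialize: values = [1, 6, 9, 8, 5]
Entering loop: for k, val in enumerate(values):

After execution: result = 29
29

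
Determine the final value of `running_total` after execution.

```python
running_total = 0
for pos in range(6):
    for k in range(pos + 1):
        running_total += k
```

Let's trace through this code step by step.

Initialize: running_total = 0
Entering loop: for pos in range(6):

After execution: running_total = 35
35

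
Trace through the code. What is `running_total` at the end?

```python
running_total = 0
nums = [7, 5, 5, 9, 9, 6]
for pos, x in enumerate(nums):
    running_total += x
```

Let's trace through this code step by step.

Initialize: running_total = 0
Initialize: nums = [7, 5, 5, 9, 9, 6]
Entering loop: for pos, x in enumerate(nums):

After execution: running_total = 41
41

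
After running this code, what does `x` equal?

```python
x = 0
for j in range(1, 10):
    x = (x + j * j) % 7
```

Let's trace through this code step by step.

Initialize: x = 0
Entering loop: for j in range(1, 10):

After execution: x = 5
5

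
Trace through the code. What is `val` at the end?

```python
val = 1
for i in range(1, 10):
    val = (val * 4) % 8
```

Let's trace through this code step by step.

Initialize: val = 1
Entering loop: for i in range(1, 10):

After execution: val = 0
0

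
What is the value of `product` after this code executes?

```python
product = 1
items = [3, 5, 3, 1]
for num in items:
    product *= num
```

Let's trace through this code step by step.

Initialize: product = 1
Initialize: items = [3, 5, 3, 1]
Entering loop: for num in items:

After execution: product = 45
45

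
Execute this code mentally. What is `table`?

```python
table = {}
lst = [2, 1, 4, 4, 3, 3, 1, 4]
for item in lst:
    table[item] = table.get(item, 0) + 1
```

Let's trace through this code step by step.

Initialize: table = {}
Initialize: lst = [2, 1, 4, 4, 3, 3, 1, 4]
Entering loop: for item in lst:

After execution: table = {2: 1, 1: 2, 4: 3, 3: 2}
{2: 1, 1: 2, 4: 3, 3: 2}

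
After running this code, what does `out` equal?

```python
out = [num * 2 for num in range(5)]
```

Let's trace through this code step by step.

Initialize: out = [num * 2 for num in range(5)]

After execution: out = [0, 2, 4, 6, 8]
[0, 2, 4, 6, 8]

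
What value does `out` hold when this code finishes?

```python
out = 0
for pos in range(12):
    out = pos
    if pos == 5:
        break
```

Let's trace through this code step by step.

Initialize: out = 0
Entering loop: for pos in range(12):

After execution: out = 5
5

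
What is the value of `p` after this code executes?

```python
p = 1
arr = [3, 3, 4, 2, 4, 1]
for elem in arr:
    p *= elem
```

Let's trace through this code step by step.

Initialize: p = 1
Initialize: arr = [3, 3, 4, 2, 4, 1]
Entering loop: for elem in arr:

After execution: p = 288
288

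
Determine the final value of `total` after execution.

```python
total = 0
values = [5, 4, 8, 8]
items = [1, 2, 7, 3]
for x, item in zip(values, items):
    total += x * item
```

Let's trace through this code step by step.

Initialize: total = 0
Initialize: values = [5, 4, 8, 8]
Initialize: items = [1, 2, 7, 3]
Entering loop: for x, item in zip(values, items):

After execution: total = 93
93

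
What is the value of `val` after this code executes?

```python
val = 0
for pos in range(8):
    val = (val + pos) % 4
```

Let's trace through this code step by step.

Initialize: val = 0
Entering loop: for pos in range(8):

After execution: val = 0
0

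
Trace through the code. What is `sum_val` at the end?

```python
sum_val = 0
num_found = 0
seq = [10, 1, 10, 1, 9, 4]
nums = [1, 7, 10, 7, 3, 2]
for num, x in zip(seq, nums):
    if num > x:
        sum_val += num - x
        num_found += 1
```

Let's trace through this code step by step.

Initialize: sum_val = 0
Initialize: num_found = 0
Initialize: seq = [10, 1, 10, 1, 9, 4]
Initialize: nums = [1, 7, 10, 7, 3, 2]
Entering loop: for num, x in zip(seq, nums):

After execution: sum_val = 17
17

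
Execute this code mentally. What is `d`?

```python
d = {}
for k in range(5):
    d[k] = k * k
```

Let's trace through this code step by step.

Initialize: d = {}
Entering loop: for k in range(5):

After execution: d = {0: 0, 1: 1, 2: 4, 3: 9, 4: 16}
{0: 0, 1: 1, 2: 4, 3: 9, 4: 16}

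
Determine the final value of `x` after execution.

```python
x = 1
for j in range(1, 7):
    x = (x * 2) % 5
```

Let's trace through this code step by step.

Initialize: x = 1
Entering loop: for j in range(1, 7):

After execution: x = 4
4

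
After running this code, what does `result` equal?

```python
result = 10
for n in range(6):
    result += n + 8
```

Let's trace through this code step by step.

Initialize: result = 10
Entering loop: for n in range(6):

After execution: result = 73
73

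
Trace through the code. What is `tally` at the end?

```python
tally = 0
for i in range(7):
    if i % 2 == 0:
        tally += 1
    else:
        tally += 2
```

Let's trace through this code step by step.

Initialize: tally = 0
Entering loop: for i in range(7):

After execution: tally = 10
10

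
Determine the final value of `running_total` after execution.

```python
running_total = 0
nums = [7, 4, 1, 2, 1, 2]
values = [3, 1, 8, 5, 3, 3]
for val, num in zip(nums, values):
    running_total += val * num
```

Let's trace through this code step by step.

Initialize: running_total = 0
Initialize: nums = [7, 4, 1, 2, 1, 2]
Initialize: values = [3, 1, 8, 5, 3, 3]
Entering loop: for val, num in zip(nums, values):

After execution: running_total = 52
52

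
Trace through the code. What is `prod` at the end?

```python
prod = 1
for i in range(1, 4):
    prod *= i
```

Let's trace through this code step by step.

Initialize: prod = 1
Entering loop: for i in range(1, 4):

After execution: prod = 6
6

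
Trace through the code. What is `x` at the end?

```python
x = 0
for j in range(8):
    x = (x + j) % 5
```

Let's trace through this code step by step.

Initialize: x = 0
Entering loop: for j in range(8):

After execution: x = 3
3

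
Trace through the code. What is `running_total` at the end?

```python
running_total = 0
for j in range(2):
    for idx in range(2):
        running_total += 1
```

Let's trace through this code step by step.

Initialize: running_total = 0
Entering loop: for j in range(2):

After execution: running_total = 4
4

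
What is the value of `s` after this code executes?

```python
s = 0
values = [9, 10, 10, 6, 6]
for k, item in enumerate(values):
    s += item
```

Let's trace through this code step by step.

Initialize: s = 0
Initialize: values = [9, 10, 10, 6, 6]
Entering loop: for k, item in enumerate(values):

After execution: s = 41
41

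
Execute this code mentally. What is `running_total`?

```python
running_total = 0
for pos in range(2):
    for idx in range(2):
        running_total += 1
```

Let's trace through this code step by step.

Initialize: running_total = 0
Entering loop: for pos in range(2):

After execution: running_total = 4
4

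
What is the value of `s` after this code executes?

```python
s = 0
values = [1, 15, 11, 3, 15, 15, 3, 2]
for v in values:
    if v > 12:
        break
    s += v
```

Let's trace through this code step by step.

Initialize: s = 0
Initialize: values = [1, 15, 11, 3, 15, 15, 3, 2]
Entering loop: for v in values:

After execution: s = 1
1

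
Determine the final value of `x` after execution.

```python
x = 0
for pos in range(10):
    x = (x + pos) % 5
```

Let's trace through this code step by step.

Initialize: x = 0
Entering loop: for pos in range(10):

After execution: x = 0
0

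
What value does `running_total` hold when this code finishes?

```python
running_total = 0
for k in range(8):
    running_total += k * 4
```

Let's trace through this code step by step.

Initialize: running_total = 0
Entering loop: for k in range(8):

After execution: running_total = 112
112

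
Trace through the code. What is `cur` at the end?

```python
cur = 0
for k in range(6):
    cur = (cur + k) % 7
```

Let's trace through this code step by step.

Initialize: cur = 0
Entering loop: for k in range(6):

After execution: cur = 1
1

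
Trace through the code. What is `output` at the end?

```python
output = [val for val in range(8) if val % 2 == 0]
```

Let's trace through this code step by step.

Initialize: output = [val for val in range(8) if val % 2 == 0]

After execution: output = [0, 2, 4, 6]
[0, 2, 4, 6]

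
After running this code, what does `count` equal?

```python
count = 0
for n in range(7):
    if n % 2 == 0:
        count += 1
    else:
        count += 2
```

Let's trace through this code step by step.

Initialize: count = 0
Entering loop: for n in range(7):

After execution: count = 10
10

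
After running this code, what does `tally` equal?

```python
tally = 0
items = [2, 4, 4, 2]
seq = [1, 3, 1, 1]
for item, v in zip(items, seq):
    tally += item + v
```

Let's trace through this code step by step.

Initialize: tally = 0
Initialize: items = [2, 4, 4, 2]
Initialize: seq = [1, 3, 1, 1]
Entering loop: for item, v in zip(items, seq):

After execution: tally = 18
18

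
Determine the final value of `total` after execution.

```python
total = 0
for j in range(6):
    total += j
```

Let's trace through this code step by step.

Initialize: total = 0
Entering loop: for j in range(6):

After execution: total = 15
15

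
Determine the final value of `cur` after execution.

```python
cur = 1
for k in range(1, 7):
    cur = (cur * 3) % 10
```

Let's trace through this code step by step.

Initialize: cur = 1
Entering loop: for k in range(1, 7):

After execution: cur = 9
9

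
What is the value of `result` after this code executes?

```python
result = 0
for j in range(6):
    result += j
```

Let's trace through this code step by step.

Initialize: result = 0
Entering loop: for j in range(6):

After execution: result = 15
15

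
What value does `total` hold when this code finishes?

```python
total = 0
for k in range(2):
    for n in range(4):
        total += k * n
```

Let's trace through this code step by step.

Initialize: total = 0
Entering loop: for k in range(2):

After execution: total = 6
6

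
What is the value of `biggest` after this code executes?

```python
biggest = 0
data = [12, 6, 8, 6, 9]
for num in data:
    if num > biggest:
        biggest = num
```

Let's trace through this code step by step.

Initialize: biggest = 0
Initialize: data = [12, 6, 8, 6, 9]
Entering loop: for num in data:

After execution: biggest = 12
12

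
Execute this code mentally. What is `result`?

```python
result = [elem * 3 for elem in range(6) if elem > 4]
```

Let's trace through this code step by step.

Initialize: result = [elem * 3 for elem in range(6) if elem > 4]

After execution: result = [15]
[15]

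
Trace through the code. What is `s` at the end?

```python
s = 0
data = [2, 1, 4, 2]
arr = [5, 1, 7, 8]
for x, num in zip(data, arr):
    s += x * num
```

Let's trace through this code step by step.

Initialize: s = 0
Initialize: data = [2, 1, 4, 2]
Initialize: arr = [5, 1, 7, 8]
Entering loop: for x, num in zip(data, arr):

After execution: s = 55
55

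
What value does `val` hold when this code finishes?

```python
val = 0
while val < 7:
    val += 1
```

Let's trace through this code step by step.

Initialize: val = 0
Entering loop: while val < 7:

After execution: val = 7
7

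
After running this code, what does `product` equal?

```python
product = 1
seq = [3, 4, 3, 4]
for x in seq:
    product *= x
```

Let's trace through this code step by step.

Initialize: product = 1
Initialize: seq = [3, 4, 3, 4]
Entering loop: for x in seq:

After execution: product = 144
144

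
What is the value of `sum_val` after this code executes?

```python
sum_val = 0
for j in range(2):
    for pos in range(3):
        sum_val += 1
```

Let's trace through this code step by step.

Initialize: sum_val = 0
Entering loop: for j in range(2):

After execution: sum_val = 6
6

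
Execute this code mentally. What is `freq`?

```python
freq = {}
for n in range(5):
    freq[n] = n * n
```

Let's trace through this code step by step.

Initialize: freq = {}
Entering loop: for n in range(5):

After execution: freq = {0: 0, 1: 1, 2: 4, 3: 9, 4: 16}
{0: 0, 1: 1, 2: 4, 3: 9, 4: 16}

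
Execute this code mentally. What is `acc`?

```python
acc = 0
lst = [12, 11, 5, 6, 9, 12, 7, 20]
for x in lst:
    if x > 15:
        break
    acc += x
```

Let's trace through this code step by step.

Initialize: acc = 0
Initialize: lst = [12, 11, 5, 6, 9, 12, 7, 20]
Entering loop: for x in lst:

After execution: acc = 62
62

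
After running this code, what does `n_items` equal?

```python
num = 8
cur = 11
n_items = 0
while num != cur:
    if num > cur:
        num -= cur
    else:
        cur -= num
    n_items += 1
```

Let's trace through this code step by step.

Initialize: num = 8
Initialize: cur = 11
Initialize: n_items = 0
Entering loop: while num != cur:

After execution: n_items = 5
5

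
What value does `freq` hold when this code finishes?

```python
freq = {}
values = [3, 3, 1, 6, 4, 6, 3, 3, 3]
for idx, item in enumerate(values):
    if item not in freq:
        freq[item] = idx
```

Let's trace through this code step by step.

Initialize: freq = {}
Initialize: values = [3, 3, 1, 6, 4, 6, 3, 3, 3]
Entering loop: for idx, item in enumerate(values):

After execution: freq = {3: 0, 1: 2, 6: 3, 4: 4}
{3: 0, 1: 2, 6: 3, 4: 4}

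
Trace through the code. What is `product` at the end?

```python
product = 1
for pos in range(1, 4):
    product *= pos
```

Let's trace through this code step by step.

Initialize: product = 1
Entering loop: for pos in range(1, 4):

After execution: product = 6
6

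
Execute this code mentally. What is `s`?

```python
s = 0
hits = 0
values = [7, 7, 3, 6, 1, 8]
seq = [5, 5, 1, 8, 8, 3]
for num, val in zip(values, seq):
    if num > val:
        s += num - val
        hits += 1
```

Let's trace through this code step by step.

Initialize: s = 0
Initialize: hits = 0
Initialize: values = [7, 7, 3, 6, 1, 8]
Initialize: seq = [5, 5, 1, 8, 8, 3]
Entering loop: for num, val in zip(values, seq):

After execution: s = 11
11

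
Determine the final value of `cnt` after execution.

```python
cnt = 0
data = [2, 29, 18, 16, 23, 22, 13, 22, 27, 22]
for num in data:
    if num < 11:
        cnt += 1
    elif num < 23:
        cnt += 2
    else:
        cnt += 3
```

Let's trace through this code step by step.

Initialize: cnt = 0
Initialize: data = [2, 29, 18, 16, 23, 22, 13, 22, 27, 22]
Entering loop: for num in data:

After execution: cnt = 22
22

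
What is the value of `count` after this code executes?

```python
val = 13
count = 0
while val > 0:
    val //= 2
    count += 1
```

Let's trace through this code step by step.

Initialize: val = 13
Initialize: count = 0
Entering loop: while val > 0:

After execution: count = 4
4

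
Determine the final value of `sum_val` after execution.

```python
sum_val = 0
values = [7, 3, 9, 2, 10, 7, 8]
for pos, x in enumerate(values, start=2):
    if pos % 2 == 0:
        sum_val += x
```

Let's trace through this code step by step.

Initialize: sum_val = 0
Initialize: values = [7, 3, 9, 2, 10, 7, 8]
Entering loop: for pos, x in enumerate(values, start=2):

After execution: sum_val = 34
34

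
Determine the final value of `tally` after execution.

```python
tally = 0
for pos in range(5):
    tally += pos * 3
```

Let's trace through this code step by step.

Initialize: tally = 0
Entering loop: for pos in range(5):

After execution: tally = 30
30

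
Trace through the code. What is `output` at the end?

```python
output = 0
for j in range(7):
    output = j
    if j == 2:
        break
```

Let's trace through this code step by step.

Initialize: output = 0
Entering loop: for j in range(7):

After execution: output = 2
2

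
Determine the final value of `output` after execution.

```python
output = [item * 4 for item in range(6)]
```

Let's trace through this code step by step.

Initialize: output = [item * 4 for item in range(6)]

After execution: output = [0, 4, 8, 12, 16, 20]
[0, 4, 8, 12, 16, 20]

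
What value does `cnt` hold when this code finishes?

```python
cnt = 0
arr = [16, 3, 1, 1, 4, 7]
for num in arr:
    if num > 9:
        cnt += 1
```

Let's trace through this code step by step.

Initialize: cnt = 0
Initialize: arr = [16, 3, 1, 1, 4, 7]
Entering loop: for num in arr:

After execution: cnt = 1
1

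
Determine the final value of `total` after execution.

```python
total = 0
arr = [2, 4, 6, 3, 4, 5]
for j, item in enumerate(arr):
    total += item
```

Let's trace through this code step by step.

Initialize: total = 0
Initialize: arr = [2, 4, 6, 3, 4, 5]
Entering loop: for j, item in enumerate(arr):

After execution: total = 24
24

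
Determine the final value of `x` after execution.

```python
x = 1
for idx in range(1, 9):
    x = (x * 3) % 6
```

Let's trace through this code step by step.

Initialize: x = 1
Entering loop: for idx in range(1, 9):

After execution: x = 3
3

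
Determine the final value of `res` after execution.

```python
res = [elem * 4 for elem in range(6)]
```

Let's trace through this code step by step.

Initialize: res = [elem * 4 for elem in range(6)]

After execution: res = [0, 4, 8, 12, 16, 20]
[0, 4, 8, 12, 16, 20]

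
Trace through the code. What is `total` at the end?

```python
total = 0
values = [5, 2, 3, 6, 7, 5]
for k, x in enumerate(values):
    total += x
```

Let's trace through this code step by step.

Initialize: total = 0
Initialize: values = [5, 2, 3, 6, 7, 5]
Entering loop: for k, x in enumerate(values):

After execution: total = 28
28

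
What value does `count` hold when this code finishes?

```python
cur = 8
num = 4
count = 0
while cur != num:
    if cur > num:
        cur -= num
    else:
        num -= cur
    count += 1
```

Let's trace through this code step by step.

Initialize: cur = 8
Initialize: num = 4
Initialize: count = 0
Entering loop: while cur != num:

After execution: count = 1
1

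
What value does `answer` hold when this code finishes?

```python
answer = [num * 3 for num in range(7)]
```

Let's trace through this code step by step.

Initialize: answer = [num * 3 for num in range(7)]

After execution: answer = [0, 3, 6, 9, 12, 15, 18]
[0, 3, 6, 9, 12, 15, 18]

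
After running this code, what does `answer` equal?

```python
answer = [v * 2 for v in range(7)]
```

Let's trace through this code step by step.

Initialize: answer = [v * 2 for v in range(7)]

After execution: answer = [0, 2, 4, 6, 8, 10, 12]
[0, 2, 4, 6, 8, 10, 12]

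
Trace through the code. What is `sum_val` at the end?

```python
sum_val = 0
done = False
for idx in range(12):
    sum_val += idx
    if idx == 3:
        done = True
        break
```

Let's trace through this code step by step.

Initialize: sum_val = 0
Initialize: done = False
Entering loop: for idx in range(12):

After execution: sum_val = 6
6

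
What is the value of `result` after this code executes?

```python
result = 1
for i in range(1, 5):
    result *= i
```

Let's trace through this code step by step.

Initialize: result = 1
Entering loop: for i in range(1, 5):

After execution: result = 24
24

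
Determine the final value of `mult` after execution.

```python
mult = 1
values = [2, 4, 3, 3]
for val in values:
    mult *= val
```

Let's trace through this code step by step.

Initialize: mult = 1
Initialize: values = [2, 4, 3, 3]
Entering loop: for val in values:

After execution: mult = 72
72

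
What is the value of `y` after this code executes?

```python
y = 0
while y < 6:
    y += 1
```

Let's trace through this code step by step.

Initialize: y = 0
Entering loop: while y < 6:

After execution: y = 6
6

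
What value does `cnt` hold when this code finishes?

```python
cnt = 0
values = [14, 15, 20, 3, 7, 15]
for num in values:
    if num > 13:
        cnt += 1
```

Let's trace through this code step by step.

Initialize: cnt = 0
Initialize: values = [14, 15, 20, 3, 7, 15]
Entering loop: for num in values:

After execution: cnt = 4
4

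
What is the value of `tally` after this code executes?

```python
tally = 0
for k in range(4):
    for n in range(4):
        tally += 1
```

Let's trace through this code step by step.

Initialize: tally = 0
Entering loop: for k in range(4):

After execution: tally = 16
16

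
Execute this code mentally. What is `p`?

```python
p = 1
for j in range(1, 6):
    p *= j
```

Let's trace through this code step by step.

Initialize: p = 1
Entering loop: for j in range(1, 6):

After execution: p = 120
120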